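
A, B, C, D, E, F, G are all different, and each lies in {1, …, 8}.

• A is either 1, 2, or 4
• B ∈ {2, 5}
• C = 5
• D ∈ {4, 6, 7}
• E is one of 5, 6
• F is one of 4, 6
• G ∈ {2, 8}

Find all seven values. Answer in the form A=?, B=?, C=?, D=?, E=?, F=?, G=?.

A=1, B=2, C=5, D=7, E=6, F=4, G=8

C's domain is down to {5}, so C = 5. Strike 5 from B, E.
E's domain is down to {6}, so E = 6. Strike 6 from D, F.
F's domain is down to {4}, so F = 4. Strike 4 from A, D.
B's domain is down to {2}, so B = 2. Eliminate 2 elsewhere: A, G.
D's domain is down to {7}, so D = 7.
G must be 8 (only option left).
A has just one choice, so A = 1.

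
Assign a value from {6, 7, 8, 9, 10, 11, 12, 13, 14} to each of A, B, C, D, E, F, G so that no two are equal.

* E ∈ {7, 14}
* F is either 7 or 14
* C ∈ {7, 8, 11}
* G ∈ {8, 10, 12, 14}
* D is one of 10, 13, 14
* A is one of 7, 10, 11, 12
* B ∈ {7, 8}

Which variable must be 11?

The 7 variables together cover exactly {7, 8, 10, 11, 12, 13, 14} — 7 values for 7 variables — and 13 appears only in D's list, so D = 13.
E and F share exactly the 2 values {7, 14}; by pigeonhole those values go to them, so strike 7, 14 from A, B, C, G.
B must be 8 (only option left). Remove 8 from C, G.
So 11 goes to C.

C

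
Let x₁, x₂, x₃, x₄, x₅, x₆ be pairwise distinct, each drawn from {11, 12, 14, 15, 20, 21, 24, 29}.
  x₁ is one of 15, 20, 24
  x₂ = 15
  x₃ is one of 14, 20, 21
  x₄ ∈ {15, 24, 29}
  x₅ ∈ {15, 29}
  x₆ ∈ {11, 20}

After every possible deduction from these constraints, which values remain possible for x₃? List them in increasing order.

14, 21

x₂ must be 15 (only option left). Strike 15 from x₁, x₄, x₅.
x₅'s domain is down to {29}, so x₅ = 29. So x₄ can't be 29.
That leaves x₄ = 24. Eliminate 24 elsewhere: x₁.
That leaves x₁ = 20. Eliminate 20 elsewhere: x₃, x₆.
x₆ must be 11 (only option left).
No further eliminations apply; x₃ can still be any of 14, 21.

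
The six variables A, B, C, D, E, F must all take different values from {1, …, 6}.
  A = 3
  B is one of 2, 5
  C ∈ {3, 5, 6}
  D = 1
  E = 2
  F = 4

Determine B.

5

A must be 3 (only option left). Remove 3 from C.
D must be 1 (only option left).
E has just one choice, so E = 2. Remove 2 from B.
So B = 5.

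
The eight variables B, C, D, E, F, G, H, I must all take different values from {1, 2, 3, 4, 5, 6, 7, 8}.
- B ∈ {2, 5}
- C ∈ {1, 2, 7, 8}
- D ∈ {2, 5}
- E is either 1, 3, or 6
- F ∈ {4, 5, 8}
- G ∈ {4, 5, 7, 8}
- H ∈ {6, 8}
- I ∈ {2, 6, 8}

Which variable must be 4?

F

The 8 variables together cover exactly {1, 2, 3, 4, 5, 6, 7, 8} — 8 values for 8 variables — and 3 appears only in E's list, so E = 3.
The 7 still-open variables draw from only 7 values {1, 2, 4, 5, 6, 7, 8}, so each is used; only C can be 1, hence C = 1.
Among the 6 still-open variables, 7 fits only G (and all 6 values in {2, 4, 5, 6, 7, 8} must be used), so G = 7.
Among the 5 still-open variables, 4 fits only F (and all 5 values in {2, 4, 5, 6, 8} must be used), so F = 4.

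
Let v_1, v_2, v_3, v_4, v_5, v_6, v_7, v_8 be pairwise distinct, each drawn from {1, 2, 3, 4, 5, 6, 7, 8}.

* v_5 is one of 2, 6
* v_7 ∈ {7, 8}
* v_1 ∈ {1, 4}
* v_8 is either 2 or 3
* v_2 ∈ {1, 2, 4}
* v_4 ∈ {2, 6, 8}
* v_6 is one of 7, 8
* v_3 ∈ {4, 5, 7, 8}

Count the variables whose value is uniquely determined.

Among the 8 variables, 3 fits only v_8 (and all 8 values in {1, 2, 3, 4, 5, 6, 7, 8} must be used), so v_8 = 3.
The 7 still-open variables draw from only 7 values {1, 2, 4, 5, 6, 7, 8}, so each is used; only v_3 can be 5, hence v_3 = 5.
The 2 variables v_6 and v_7 are confined to {7, 8}, which locks those values in; drop them from v_4.
v_4 and v_5 share exactly the 2 values {2, 6}; by pigeonhole those values go to them, so strike 2, 6 from v_2.
Determined: v_3=5, v_8=3. The other variables each still have more than one consistent value. That makes 2.

2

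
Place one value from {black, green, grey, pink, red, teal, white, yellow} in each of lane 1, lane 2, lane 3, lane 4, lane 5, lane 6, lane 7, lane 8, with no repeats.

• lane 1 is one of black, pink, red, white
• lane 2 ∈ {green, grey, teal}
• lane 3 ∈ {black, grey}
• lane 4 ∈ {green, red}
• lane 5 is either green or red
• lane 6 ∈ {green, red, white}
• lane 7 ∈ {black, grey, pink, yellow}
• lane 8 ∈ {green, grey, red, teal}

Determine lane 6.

white

Among the 8 variables, yellow fits only lane 7 (and all 8 values in {black, green, grey, pink, red, teal, white, yellow} must be used), so lane 7 = yellow.
Among the 7 still-open variables, pink fits only lane 1 (and all 7 values in {black, green, grey, pink, red, teal, white} must be used), so lane 1 = pink.
Among the 6 still-open variables, black fits only lane 3 (and all 6 values in {black, green, grey, red, teal, white} must be used), so lane 3 = black.
The 5 still-open variables draw from only 5 values {green, grey, red, teal, white}, so each is used; only lane 6 can be white, hence lane 6 = white.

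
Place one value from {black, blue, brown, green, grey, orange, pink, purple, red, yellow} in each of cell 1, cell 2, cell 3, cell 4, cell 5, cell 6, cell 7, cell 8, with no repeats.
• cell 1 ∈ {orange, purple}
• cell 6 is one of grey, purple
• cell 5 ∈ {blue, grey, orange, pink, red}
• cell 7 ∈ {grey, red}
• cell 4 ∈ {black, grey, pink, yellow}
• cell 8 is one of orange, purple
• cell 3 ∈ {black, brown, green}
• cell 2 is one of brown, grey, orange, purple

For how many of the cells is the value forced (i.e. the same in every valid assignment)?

The 2 variables cell 1 and cell 8 are confined to {orange, purple}, which locks those values in; drop them from cell 2, cell 5, cell 6.
That leaves cell 6 = grey. So cell 2, cell 4, cell 5, cell 7 can't be grey.
cell 7 must be red (only option left). Eliminate red elsewhere: cell 5.
cell 2's domain is down to {brown}, so cell 2 = brown. Eliminate brown elsewhere: cell 3.
Determined: cell 2=brown, cell 6=grey, cell 7=red. The other cells each still have more than one consistent value. That makes 3.

3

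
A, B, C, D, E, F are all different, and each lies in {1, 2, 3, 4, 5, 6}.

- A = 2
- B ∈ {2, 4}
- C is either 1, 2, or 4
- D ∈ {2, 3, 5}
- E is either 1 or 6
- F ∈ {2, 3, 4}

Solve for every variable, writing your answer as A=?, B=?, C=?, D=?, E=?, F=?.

A has just one choice, so A = 2. Remove 2 from B, C, D, F.
B has just one choice, so B = 4. Eliminate 4 elsewhere: C, F.
C's domain is down to {1}, so C = 1. Eliminate 1 elsewhere: E.
That leaves E = 6.
That leaves F = 3. So D can't be 3.
D has just one choice, so D = 5.

A=2, B=4, C=1, D=5, E=6, F=3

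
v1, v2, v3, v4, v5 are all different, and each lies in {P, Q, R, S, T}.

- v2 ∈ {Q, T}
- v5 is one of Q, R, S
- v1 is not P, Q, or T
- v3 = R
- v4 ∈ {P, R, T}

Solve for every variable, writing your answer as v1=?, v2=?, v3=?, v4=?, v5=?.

v1=S, v2=T, v3=R, v4=P, v5=Q

v3 has just one choice, so v3 = R. Strike R from v1, v4, v5.
v1's domain is down to {S}, so v1 = S. Remove S from v5.
v5's domain is down to {Q}, so v5 = Q. Remove Q from v2.
v2 must be T (only option left). Eliminate T elsewhere: v4.
v4 has just one choice, so v4 = P.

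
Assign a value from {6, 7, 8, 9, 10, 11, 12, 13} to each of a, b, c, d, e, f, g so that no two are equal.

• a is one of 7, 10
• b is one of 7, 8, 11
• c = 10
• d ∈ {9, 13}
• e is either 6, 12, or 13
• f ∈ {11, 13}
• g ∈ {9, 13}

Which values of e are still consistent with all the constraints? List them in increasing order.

6, 12

c has just one choice, so c = 10. Remove 10 from a.
a has just one choice, so a = 7. Strike 7 from b.
d and g between them cover only {9, 13} — a naked pair. Remove those values from e, f.
f's domain is down to {11}, so f = 11. Eliminate 11 elsewhere: b.
b's domain is down to {8}, so b = 8.
No further eliminations apply; e can still be any of 6, 12.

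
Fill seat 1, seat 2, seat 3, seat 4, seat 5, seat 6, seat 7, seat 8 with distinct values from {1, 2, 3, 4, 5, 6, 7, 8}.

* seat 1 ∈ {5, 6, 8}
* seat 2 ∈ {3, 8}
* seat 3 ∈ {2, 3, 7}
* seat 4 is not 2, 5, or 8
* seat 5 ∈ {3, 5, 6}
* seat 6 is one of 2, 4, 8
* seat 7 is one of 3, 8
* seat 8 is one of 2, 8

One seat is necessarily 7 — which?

seat 3

Among the 8 variables, 1 fits only seat 4 (and all 8 values in {1, 2, 3, 4, 5, 6, 7, 8} must be used), so seat 4 = 1.
The 7 still-open variables together cover exactly {2, 3, 4, 5, 6, 7, 8} — 7 values for 7 variables — and 4 appears only in seat 6's list, so seat 6 = 4.
Among the 6 still-open variables, 7 fits only seat 3 (and all 6 values in {2, 3, 5, 6, 7, 8} must be used), so seat 3 = 7.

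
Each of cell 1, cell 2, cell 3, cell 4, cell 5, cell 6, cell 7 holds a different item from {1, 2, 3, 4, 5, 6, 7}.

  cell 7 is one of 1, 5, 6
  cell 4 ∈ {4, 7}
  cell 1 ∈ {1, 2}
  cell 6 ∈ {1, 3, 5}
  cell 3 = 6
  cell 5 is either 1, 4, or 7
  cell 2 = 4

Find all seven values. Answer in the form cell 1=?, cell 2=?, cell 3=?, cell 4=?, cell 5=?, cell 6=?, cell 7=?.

cell 2 must be 4 (only option left). Strike 4 from cell 4, cell 5.
cell 3 must be 6 (only option left). Eliminate 6 elsewhere: cell 7.
cell 4 must be 7 (only option left). Strike 7 from cell 5.
cell 5 has just one choice, so cell 5 = 1. Strike 1 from cell 1, cell 6, cell 7.
cell 7 has just one choice, so cell 7 = 5. So cell 6 can't be 5.
That leaves cell 1 = 2.
cell 6 must be 3 (only option left).

cell 1=2, cell 2=4, cell 3=6, cell 4=7, cell 5=1, cell 6=3, cell 7=5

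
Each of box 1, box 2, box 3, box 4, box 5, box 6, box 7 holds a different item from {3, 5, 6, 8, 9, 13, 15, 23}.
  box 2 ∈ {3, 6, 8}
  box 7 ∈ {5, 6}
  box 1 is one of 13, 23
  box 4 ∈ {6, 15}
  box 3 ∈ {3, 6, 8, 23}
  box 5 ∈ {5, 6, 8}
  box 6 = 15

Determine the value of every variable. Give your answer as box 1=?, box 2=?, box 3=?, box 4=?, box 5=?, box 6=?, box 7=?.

box 1=13, box 2=3, box 3=23, box 4=6, box 5=8, box 6=15, box 7=5

box 6's domain is down to {15}, so box 6 = 15. So box 4 can't be 15.
That leaves box 4 = 6. Strike 6 from box 2, box 3, box 5, box 7.
box 7's domain is down to {5}, so box 7 = 5. Eliminate 5 elsewhere: box 5.
box 5's domain is down to {8}, so box 5 = 8. Eliminate 8 elsewhere: box 2, box 3.
box 2 must be 3 (only option left). So box 3 can't be 3.
box 3 must be 23 (only option left). Eliminate 23 elsewhere: box 1.
box 1's domain is down to {13}, so box 1 = 13.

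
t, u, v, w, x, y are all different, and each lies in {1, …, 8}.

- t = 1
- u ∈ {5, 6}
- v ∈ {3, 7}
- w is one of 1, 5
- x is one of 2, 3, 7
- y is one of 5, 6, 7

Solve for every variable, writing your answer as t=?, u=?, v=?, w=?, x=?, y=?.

t must be 1 (only option left). Strike 1 from w.
w must be 5 (only option left). Strike 5 from u, y.
That leaves u = 6. So y can't be 6.
y has just one choice, so y = 7. Strike 7 from v, x.
v must be 3 (only option left). Remove 3 from x.
That leaves x = 2.

t=1, u=6, v=3, w=5, x=2, y=7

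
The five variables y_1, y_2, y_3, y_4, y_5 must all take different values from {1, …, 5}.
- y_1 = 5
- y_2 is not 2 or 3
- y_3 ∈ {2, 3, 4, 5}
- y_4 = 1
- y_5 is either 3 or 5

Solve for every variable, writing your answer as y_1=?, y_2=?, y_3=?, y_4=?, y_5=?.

y_1=5, y_2=4, y_3=2, y_4=1, y_5=3

y_1 has just one choice, so y_1 = 5. Strike 5 from y_2, y_3, y_5.
y_4 must be 1 (only option left). Strike 1 from y_2.
y_5 must be 3 (only option left). Strike 3 from y_3.
y_2 must be 4 (only option left). Remove 4 from y_3.
y_3's domain is down to {2}, so y_3 = 2.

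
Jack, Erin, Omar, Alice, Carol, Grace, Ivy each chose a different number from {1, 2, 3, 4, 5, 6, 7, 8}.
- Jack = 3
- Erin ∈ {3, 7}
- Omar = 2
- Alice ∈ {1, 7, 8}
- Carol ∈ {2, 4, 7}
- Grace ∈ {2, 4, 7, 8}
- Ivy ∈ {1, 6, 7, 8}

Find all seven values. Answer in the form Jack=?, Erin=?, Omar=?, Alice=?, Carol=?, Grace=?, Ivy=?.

Jack has just one choice, so Jack = 3. Eliminate 3 elsewhere: Erin.
Erin's domain is down to {7}, so Erin = 7. Remove 7 from Alice, Carol, Grace, Ivy.
Omar must be 2 (only option left). Remove 2 from Carol, Grace.
Carol must be 4 (only option left). So Grace can't be 4.
Grace has just one choice, so Grace = 8. Eliminate 8 elsewhere: Alice, Ivy.
Alice's domain is down to {1}, so Alice = 1. Eliminate 1 elsewhere: Ivy.
Ivy has just one choice, so Ivy = 6.

Jack=3, Erin=7, Omar=2, Alice=1, Carol=4, Grace=8, Ivy=6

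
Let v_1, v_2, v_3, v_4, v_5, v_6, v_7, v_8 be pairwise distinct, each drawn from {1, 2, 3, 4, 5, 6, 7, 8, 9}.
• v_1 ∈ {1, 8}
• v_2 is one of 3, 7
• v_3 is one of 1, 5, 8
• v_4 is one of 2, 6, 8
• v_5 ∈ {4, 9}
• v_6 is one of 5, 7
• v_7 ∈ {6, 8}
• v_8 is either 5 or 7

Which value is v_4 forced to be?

2

v_6 and v_8 between them cover only {5, 7} — a naked pair. Remove those values from v_2, v_3.
v_2 has just one choice, so v_2 = 3.
v_1 and v_3 between them cover only {1, 8} — a naked pair. Remove those values from v_4, v_7.
v_7 must be 6 (only option left). Eliminate 6 elsewhere: v_4.
So v_4 = 2.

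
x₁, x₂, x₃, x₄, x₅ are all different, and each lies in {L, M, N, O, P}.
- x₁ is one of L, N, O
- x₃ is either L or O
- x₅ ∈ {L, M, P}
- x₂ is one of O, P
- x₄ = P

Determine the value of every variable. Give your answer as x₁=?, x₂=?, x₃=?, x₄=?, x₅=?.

x₁=N, x₂=O, x₃=L, x₄=P, x₅=M

x₄'s domain is down to {P}, so x₄ = P. Strike P from x₂, x₅.
That leaves x₂ = O. So x₁, x₃ can't be O.
x₃ has just one choice, so x₃ = L. So x₁, x₅ can't be L.
That leaves x₅ = M.
x₁ must be N (only option left).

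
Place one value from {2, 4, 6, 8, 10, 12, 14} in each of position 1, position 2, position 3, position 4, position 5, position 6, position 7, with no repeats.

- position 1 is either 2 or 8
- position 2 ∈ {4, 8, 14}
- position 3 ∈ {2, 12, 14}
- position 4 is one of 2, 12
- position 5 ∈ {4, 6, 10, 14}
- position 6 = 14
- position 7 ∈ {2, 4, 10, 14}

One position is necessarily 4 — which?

position 2

position 6 has just one choice, so position 6 = 14. So position 2, position 3, position 5, position 7 can't be 14.
The 6 still-open variables together cover exactly {2, 4, 6, 8, 10, 12} — 6 values for 6 variables — and 6 appears only in position 5's list, so position 5 = 6.
Among the 5 still-open variables, 10 fits only position 7 (and all 5 values in {2, 4, 8, 10, 12} must be used), so position 7 = 10.
The 4 still-open variables draw from only 4 values {2, 4, 8, 12}, so each is used; only position 2 can be 4, hence position 2 = 4.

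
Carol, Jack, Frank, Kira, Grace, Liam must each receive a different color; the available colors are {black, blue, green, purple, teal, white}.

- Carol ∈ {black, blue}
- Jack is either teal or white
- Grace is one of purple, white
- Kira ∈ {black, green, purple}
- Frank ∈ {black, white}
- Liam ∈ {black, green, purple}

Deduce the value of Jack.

teal

Among the 6 variables, blue fits only Carol (and all 6 values in {black, blue, green, purple, teal, white} must be used), so Carol = blue.
Among the 5 still-open variables, teal fits only Jack (and all 5 values in {black, green, purple, teal, white} must be used), so Jack = teal.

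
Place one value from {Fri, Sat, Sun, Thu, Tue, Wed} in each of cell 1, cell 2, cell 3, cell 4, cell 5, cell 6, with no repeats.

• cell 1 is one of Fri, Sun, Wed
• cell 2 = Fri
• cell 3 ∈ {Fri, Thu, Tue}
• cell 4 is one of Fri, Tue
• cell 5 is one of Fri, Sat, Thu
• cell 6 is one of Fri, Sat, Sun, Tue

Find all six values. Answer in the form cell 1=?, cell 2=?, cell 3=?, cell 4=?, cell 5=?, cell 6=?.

cell 1=Wed, cell 2=Fri, cell 3=Thu, cell 4=Tue, cell 5=Sat, cell 6=Sun

cell 2 has just one choice, so cell 2 = Fri. Remove Fri from cell 1, cell 3, cell 4, cell 5, cell 6.
cell 4 has just one choice, so cell 4 = Tue. Remove Tue from cell 3, cell 6.
cell 3 must be Thu (only option left). So cell 5 can't be Thu.
cell 5's domain is down to {Sat}, so cell 5 = Sat. Eliminate Sat elsewhere: cell 6.
cell 6 must be Sun (only option left). Eliminate Sun elsewhere: cell 1.
That leaves cell 1 = Wed.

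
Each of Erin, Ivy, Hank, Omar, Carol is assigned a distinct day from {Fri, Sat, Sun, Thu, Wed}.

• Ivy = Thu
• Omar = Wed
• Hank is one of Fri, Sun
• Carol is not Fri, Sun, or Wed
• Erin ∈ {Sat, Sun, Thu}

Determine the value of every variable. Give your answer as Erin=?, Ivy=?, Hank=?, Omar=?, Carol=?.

Erin=Sun, Ivy=Thu, Hank=Fri, Omar=Wed, Carol=Sat

Ivy has just one choice, so Ivy = Thu. Eliminate Thu elsewhere: Erin, Carol.
That leaves Omar = Wed.
Carol's domain is down to {Sat}, so Carol = Sat. So Erin can't be Sat.
Erin must be Sun (only option left). So Hank can't be Sun.
That leaves Hank = Fri.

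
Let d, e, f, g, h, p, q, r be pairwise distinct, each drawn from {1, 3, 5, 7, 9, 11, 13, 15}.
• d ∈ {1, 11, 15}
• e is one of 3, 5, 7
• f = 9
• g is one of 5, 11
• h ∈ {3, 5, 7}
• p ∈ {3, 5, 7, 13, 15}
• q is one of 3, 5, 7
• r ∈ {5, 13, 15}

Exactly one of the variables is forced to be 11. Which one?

g

f has just one choice, so f = 9.
The 7 still-open variables together cover exactly {1, 3, 5, 7, 11, 13, 15} — 7 values for 7 variables — and 1 appears only in d's list, so d = 1.
The 6 still-open variables draw from only 6 values {3, 5, 7, 11, 13, 15}, so each is used; only g can be 11, hence g = 11.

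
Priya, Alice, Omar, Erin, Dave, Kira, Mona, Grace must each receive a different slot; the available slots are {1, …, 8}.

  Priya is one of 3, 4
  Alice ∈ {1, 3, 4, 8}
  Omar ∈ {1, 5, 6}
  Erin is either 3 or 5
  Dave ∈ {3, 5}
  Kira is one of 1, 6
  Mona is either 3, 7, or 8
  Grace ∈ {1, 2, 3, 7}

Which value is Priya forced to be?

The 8 variables together cover exactly {1, 2, 3, 4, 5, 6, 7, 8} — 8 values for 8 variables — and 2 appears only in Grace's list, so Grace = 2.
Among the 7 still-open variables, 7 fits only Mona (and all 7 values in {1, 3, 4, 5, 6, 7, 8} must be used), so Mona = 7.
The 6 still-open variables draw from only 6 values {1, 3, 4, 5, 6, 8}, so each is used; only Alice can be 8, hence Alice = 8.
The 5 still-open variables draw from only 5 values {1, 3, 4, 5, 6}, so each is used; only Priya can be 4, hence Priya = 4.

4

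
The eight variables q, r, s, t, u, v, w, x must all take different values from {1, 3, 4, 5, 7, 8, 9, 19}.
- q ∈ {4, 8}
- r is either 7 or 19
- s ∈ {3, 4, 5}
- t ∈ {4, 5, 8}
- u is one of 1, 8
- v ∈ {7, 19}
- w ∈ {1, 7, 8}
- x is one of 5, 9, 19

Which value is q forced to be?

4

The 8 variables draw from only 8 values {1, 3, 4, 5, 7, 8, 9, 19}, so each is used; only s can be 3, hence s = 3.
The 7 still-open variables draw from only 7 values {1, 4, 5, 7, 8, 9, 19}, so each is used; only x can be 9, hence x = 9.
The 6 still-open variables draw from only 6 values {1, 4, 5, 7, 8, 19}, so each is used; only t can be 5, hence t = 5.
The 5 still-open variables draw from only 5 values {1, 4, 7, 8, 19}, so each is used; only q can be 4, hence q = 4.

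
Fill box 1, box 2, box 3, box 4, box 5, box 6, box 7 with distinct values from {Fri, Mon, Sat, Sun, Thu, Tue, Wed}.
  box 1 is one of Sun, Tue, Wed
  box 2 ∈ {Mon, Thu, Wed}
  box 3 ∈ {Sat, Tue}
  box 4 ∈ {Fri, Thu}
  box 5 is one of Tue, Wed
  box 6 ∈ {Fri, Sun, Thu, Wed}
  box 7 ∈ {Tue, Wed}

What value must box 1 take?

Sun

The 7 variables together cover exactly {Fri, Mon, Sat, Sun, Thu, Tue, Wed} — 7 values for 7 variables — and Mon appears only in box 2's list, so box 2 = Mon.
The 6 still-open variables draw from only 6 values {Fri, Sat, Sun, Thu, Tue, Wed}, so each is used; only box 3 can be Sat, hence box 3 = Sat.
box 5 and box 7 between them cover only {Tue, Wed} — a naked pair. Remove those values from box 1, box 6.
So box 1 = Sun.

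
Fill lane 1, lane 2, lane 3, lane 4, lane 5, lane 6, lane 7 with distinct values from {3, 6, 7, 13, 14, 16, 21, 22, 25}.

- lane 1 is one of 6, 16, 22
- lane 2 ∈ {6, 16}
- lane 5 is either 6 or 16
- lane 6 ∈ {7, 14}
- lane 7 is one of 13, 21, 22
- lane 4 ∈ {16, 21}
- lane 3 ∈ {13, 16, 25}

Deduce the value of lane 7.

13

lane 2 and lane 5 share exactly the 2 values {6, 16}; by pigeonhole those values go to them, so strike 6, 16 from lane 1, lane 3, lane 4.
lane 1 has just one choice, so lane 1 = 22. Eliminate 22 elsewhere: lane 7.
lane 4 has just one choice, so lane 4 = 21. Eliminate 21 elsewhere: lane 7.
So lane 7 = 13.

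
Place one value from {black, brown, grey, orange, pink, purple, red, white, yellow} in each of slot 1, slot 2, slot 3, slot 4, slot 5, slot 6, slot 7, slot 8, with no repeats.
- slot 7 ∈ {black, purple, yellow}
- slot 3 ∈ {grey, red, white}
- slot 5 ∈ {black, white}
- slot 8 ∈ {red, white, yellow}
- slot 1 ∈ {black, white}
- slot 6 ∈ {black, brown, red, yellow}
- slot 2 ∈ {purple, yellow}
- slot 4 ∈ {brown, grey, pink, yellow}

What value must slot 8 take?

red

Among the 8 variables, pink fits only slot 4 (and all 8 values in {black, brown, grey, pink, purple, red, white, yellow} must be used), so slot 4 = pink.
The 7 still-open variables together cover exactly {black, brown, grey, purple, red, white, yellow} — 7 values for 7 variables — and brown appears only in slot 6's list, so slot 6 = brown.
The 6 still-open variables together cover exactly {black, grey, purple, red, white, yellow} — 6 values for 6 variables — and grey appears only in slot 3's list, so slot 3 = grey.
The 5 still-open variables draw from only 5 values {black, purple, red, white, yellow}, so each is used; only slot 8 can be red, hence slot 8 = red.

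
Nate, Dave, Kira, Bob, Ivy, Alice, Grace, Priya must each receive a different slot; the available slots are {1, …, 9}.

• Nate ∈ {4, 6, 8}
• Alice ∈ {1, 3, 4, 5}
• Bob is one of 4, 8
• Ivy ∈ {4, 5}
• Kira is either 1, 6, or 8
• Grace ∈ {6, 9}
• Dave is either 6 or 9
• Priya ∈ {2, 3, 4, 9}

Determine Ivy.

The 8 variables together cover exactly {1, 2, 3, 4, 5, 6, 8, 9} — 8 values for 8 variables — and 2 appears only in Priya's list, so Priya = 2.
Among the 7 still-open variables, 3 fits only Alice (and all 7 values in {1, 3, 4, 5, 6, 8, 9} must be used), so Alice = 3.
Among the 6 still-open variables, 1 fits only Kira (and all 6 values in {1, 4, 5, 6, 8, 9} must be used), so Kira = 1.
Among the 5 still-open variables, 5 fits only Ivy (and all 5 values in {4, 5, 6, 8, 9} must be used), so Ivy = 5.

5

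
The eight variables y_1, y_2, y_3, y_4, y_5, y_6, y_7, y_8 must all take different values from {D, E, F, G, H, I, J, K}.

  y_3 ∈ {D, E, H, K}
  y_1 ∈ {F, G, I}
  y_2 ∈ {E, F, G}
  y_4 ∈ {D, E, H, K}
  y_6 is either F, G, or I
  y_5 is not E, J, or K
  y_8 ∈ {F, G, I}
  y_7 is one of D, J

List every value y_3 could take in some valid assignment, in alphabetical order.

D, H, K

Among the 8 variables, J fits only y_7 (and all 8 values in {D, E, F, G, H, I, J, K} must be used), so y_7 = J.
The 3 variables y_1, y_6, y_8 are confined to {F, G, I}, which locks those values in; drop them from y_2, y_5.
That leaves y_2 = E. Strike E from y_3, y_4.
No further eliminations apply; y_3 can still be any of D, H, K.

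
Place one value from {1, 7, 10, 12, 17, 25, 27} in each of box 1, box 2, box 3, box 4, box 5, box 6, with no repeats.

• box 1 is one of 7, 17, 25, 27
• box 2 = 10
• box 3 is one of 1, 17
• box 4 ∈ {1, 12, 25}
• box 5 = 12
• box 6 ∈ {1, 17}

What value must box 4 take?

25

box 2 must be 10 (only option left).
box 5 must be 12 (only option left). Eliminate 12 elsewhere: box 4.
The 2 variables box 3 and box 6 are confined to {1, 17}, which locks those values in; drop them from box 1, box 4.
So box 4 = 25.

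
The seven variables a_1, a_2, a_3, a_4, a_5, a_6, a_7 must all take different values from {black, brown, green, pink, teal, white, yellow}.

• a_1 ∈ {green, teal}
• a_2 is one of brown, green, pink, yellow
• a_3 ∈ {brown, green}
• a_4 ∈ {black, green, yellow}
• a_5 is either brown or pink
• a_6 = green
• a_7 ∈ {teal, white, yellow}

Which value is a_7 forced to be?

white

a_6 has just one choice, so a_6 = green. So a_1, a_2, a_3, a_4 can't be green.
a_1 must be teal (only option left). Remove teal from a_7.
a_3 must be brown (only option left). Strike brown from a_2, a_5.
a_5 has just one choice, so a_5 = pink. Eliminate pink elsewhere: a_2.
That leaves a_2 = yellow. Strike yellow from a_4, a_7.
So a_7 = white.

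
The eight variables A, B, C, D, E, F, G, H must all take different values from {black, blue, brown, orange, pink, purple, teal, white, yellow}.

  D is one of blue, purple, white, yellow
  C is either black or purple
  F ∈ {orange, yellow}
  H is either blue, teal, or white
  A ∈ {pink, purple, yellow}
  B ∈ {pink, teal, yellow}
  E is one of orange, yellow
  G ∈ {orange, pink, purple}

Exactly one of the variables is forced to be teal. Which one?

Among the 8 variables, black fits only C (and all 8 values in {black, blue, orange, pink, purple, teal, white, yellow} must be used), so C = black.
The 2 variables E and F are confined to {orange, yellow}, which locks those values in; drop them from A, B, D, G.
The 2 variables A and G are confined to {pink, purple}, which locks those values in; drop them from B, D.
So teal goes to B.

B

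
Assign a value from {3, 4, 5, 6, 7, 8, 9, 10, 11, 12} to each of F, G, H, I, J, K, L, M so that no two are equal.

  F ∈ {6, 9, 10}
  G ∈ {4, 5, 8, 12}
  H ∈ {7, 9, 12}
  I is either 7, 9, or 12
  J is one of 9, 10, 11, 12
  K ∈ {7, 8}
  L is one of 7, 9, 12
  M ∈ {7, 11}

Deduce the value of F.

H, I, L share exactly the 3 values {7, 9, 12}; by pigeonhole those values go to them, so strike 7, 9, 12 from F, G, J, K, M.
K has just one choice, so K = 8. So G can't be 8.
That leaves M = 11. So J can't be 11.
That leaves J = 10. Eliminate 10 elsewhere: F.
So F = 6.

6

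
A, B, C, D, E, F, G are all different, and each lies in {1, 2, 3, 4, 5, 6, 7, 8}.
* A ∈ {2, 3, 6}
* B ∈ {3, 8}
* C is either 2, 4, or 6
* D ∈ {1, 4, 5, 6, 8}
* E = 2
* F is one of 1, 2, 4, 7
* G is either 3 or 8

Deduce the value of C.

E has just one choice, so E = 2. So A, C, F can't be 2.
B and G between them cover only {3, 8} — a naked pair. Remove those values from A, D.
A has just one choice, so A = 6. Eliminate 6 elsewhere: C, D.
So C = 4.

4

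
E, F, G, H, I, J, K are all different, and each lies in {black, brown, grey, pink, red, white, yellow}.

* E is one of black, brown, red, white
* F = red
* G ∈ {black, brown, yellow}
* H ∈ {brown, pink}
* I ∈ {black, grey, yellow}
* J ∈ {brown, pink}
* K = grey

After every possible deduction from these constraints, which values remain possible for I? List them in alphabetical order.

F has just one choice, so F = red. Remove red from E.
K has just one choice, so K = grey. Eliminate grey elsewhere: I.
The 5 still-open variables draw from only 5 values {black, brown, pink, white, yellow}, so each is used; only E can be white, hence E = white.
H and J between them cover only {brown, pink} — a naked pair. Remove those values from G.
No further eliminations apply; I can still be any of black, yellow.

black, yellow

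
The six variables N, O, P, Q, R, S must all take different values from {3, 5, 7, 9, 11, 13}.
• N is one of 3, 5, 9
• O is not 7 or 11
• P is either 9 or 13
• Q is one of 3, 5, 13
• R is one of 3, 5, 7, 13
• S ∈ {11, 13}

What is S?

11

Among the 6 variables, 7 fits only R (and all 6 values in {3, 5, 7, 9, 11, 13} must be used), so R = 7.
The 5 still-open variables together cover exactly {3, 5, 9, 11, 13} — 5 values for 5 variables — and 11 appears only in S's list, so S = 11.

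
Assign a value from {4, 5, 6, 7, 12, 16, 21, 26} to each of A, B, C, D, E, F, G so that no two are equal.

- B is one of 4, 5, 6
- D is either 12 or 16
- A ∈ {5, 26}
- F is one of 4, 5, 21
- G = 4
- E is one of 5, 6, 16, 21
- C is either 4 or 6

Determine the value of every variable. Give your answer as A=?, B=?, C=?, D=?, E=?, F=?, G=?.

G has just one choice, so G = 4. So B, C, F can't be 4.
That leaves C = 6. So B, E can't be 6.
That leaves B = 5. Eliminate 5 elsewhere: A, E, F.
F must be 21 (only option left). Strike 21 from E.
That leaves A = 26.
E's domain is down to {16}, so E = 16. Eliminate 16 elsewhere: D.
D must be 12 (only option left).

A=26, B=5, C=6, D=12, E=16, F=21, G=4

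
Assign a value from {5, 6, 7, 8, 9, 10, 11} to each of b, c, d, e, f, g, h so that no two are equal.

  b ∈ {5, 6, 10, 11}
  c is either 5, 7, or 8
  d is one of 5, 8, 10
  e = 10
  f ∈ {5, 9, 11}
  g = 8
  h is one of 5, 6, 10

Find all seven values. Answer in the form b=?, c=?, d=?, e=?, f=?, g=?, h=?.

e's domain is down to {10}, so e = 10. Strike 10 from b, d, h.
g must be 8 (only option left). Remove 8 from c, d.
d's domain is down to {5}, so d = 5. Strike 5 from b, c, f, h.
h has just one choice, so h = 6. Eliminate 6 elsewhere: b.
That leaves b = 11. Remove 11 from f.
c has just one choice, so c = 7.
f has just one choice, so f = 9.

b=11, c=7, d=5, e=10, f=9, g=8, h=6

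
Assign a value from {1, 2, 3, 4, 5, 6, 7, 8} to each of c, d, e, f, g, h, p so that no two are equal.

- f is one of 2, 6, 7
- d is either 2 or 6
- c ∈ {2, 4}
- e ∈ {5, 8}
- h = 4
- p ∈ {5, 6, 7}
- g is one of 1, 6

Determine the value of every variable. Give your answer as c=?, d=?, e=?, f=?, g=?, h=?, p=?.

c=2, d=6, e=8, f=7, g=1, h=4, p=5

h has just one choice, so h = 4. So c can't be 4.
c has just one choice, so c = 2. So d, f can't be 2.
That leaves d = 6. So f, g, p can't be 6.
f has just one choice, so f = 7. So p can't be 7.
g has just one choice, so g = 1.
p must be 5 (only option left). So e can't be 5.
That leaves e = 8.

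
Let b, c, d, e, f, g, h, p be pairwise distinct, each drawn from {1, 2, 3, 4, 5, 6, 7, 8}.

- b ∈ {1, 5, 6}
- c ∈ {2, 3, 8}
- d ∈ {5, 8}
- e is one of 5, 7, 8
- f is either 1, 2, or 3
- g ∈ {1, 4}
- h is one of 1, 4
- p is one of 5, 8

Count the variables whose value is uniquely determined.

2

The 8 variables together cover exactly {1, 2, 3, 4, 5, 6, 7, 8} — 8 values for 8 variables — and 6 appears only in b's list, so b = 6.
Among the 7 still-open variables, 7 fits only e (and all 7 values in {1, 2, 3, 4, 5, 7, 8} must be used), so e = 7.
d and p share exactly the 2 values {5, 8}; by pigeonhole those values go to them, so strike 5, 8 from c.
g and h between them cover only {1, 4} — a naked pair. Remove those values from f.
Determined: b=6, e=7. The other variables each still have more than one consistent value. That makes 2.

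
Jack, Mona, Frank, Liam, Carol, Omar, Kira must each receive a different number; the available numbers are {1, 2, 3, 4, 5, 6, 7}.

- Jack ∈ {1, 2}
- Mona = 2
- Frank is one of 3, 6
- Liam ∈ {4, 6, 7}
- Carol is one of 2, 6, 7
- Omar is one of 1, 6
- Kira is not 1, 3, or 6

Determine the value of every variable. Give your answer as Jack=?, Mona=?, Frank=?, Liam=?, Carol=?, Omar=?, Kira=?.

Mona's domain is down to {2}, so Mona = 2. So Jack, Carol, Kira can't be 2.
Jack must be 1 (only option left). Eliminate 1 elsewhere: Omar.
Omar must be 6 (only option left). Remove 6 from Frank, Liam, Carol.
Frank's domain is down to {3}, so Frank = 3.
Carol has just one choice, so Carol = 7. So Liam, Kira can't be 7.
Liam's domain is down to {4}, so Liam = 4. Strike 4 from Kira.
That leaves Kira = 5.

Jack=1, Mona=2, Frank=3, Liam=4, Carol=7, Omar=6, Kira=5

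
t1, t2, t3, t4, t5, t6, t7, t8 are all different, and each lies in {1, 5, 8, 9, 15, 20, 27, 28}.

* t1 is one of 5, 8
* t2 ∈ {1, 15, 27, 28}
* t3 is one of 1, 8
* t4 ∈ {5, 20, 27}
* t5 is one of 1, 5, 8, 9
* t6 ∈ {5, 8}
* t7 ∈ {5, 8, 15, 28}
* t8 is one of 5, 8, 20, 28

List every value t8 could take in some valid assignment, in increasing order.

The 8 variables draw from only 8 values {1, 5, 8, 9, 15, 20, 27, 28}, so each is used; only t5 can be 9, hence t5 = 9.
t1 and t6 share exactly the 2 values {5, 8}; by pigeonhole those values go to them, so strike 5, 8 from t3, t4, t7, t8.
t3 must be 1 (only option left). Eliminate 1 elsewhere: t2.
No further eliminations apply; t8 can still be any of 20, 28.

20, 28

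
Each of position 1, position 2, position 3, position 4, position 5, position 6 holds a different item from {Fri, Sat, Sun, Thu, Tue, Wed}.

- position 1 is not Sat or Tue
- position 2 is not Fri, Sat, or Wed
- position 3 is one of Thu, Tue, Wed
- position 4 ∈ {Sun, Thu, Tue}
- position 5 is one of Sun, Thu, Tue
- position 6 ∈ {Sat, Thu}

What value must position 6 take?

The 6 variables together cover exactly {Fri, Sat, Sun, Thu, Tue, Wed} — 6 values for 6 variables — and Fri appears only in position 1's list, so position 1 = Fri.
Among the 5 still-open variables, Sat fits only position 6 (and all 5 values in {Sat, Sun, Thu, Tue, Wed} must be used), so position 6 = Sat.

Sat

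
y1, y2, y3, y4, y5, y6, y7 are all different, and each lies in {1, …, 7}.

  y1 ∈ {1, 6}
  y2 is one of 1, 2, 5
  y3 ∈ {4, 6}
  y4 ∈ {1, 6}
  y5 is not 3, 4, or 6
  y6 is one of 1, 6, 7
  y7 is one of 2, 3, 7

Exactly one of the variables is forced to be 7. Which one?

y6

The 7 variables together cover exactly {1, 2, 3, 4, 5, 6, 7} — 7 values for 7 variables — and 3 appears only in y7's list, so y7 = 3.
The 6 still-open variables together cover exactly {1, 2, 4, 5, 6, 7} — 6 values for 6 variables — and 4 appears only in y3's list, so y3 = 4.
y1 and y4 between them cover only {1, 6} — a naked pair. Remove those values from y2, y5, y6.
So 7 goes to y6.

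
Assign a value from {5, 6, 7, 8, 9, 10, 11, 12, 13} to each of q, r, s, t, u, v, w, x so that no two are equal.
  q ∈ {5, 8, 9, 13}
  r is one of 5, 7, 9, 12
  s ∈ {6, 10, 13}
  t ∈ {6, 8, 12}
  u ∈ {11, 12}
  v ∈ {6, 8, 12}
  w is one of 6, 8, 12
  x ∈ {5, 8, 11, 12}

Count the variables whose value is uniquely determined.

t, v, w share exactly the 3 values {6, 8, 12}; by pigeonhole those values go to them, so strike 6, 8, 12 from q, r, s, u, x.
u's domain is down to {11}, so u = 11. Remove 11 from x.
x's domain is down to {5}, so x = 5. Eliminate 5 elsewhere: q, r.
Determined: u=11, x=5. The other variables each still have more than one consistent value. That makes 2.

2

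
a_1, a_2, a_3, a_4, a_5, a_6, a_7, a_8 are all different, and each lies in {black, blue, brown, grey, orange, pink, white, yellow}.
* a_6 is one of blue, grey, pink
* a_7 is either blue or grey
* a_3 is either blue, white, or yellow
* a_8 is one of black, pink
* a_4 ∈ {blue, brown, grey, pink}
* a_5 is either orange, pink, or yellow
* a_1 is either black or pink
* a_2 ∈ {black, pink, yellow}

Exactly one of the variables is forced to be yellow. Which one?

The 8 variables together cover exactly {black, blue, brown, grey, orange, pink, white, yellow} — 8 values for 8 variables — and brown appears only in a_4's list, so a_4 = brown.
Among the 7 still-open variables, orange fits only a_5 (and all 7 values in {black, blue, grey, orange, pink, white, yellow} must be used), so a_5 = orange.
The 6 still-open variables draw from only 6 values {black, blue, grey, pink, white, yellow}, so each is used; only a_3 can be white, hence a_3 = white.
The 5 still-open variables draw from only 5 values {black, blue, grey, pink, yellow}, so each is used; only a_2 can be yellow, hence a_2 = yellow.

a_2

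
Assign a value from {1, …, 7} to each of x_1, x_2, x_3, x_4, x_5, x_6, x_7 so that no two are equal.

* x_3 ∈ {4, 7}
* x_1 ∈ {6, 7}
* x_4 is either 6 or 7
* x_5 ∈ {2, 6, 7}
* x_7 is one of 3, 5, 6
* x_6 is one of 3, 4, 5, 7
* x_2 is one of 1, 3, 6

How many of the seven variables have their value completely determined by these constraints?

3

The 7 variables draw from only 7 values {1, 2, 3, 4, 5, 6, 7}, so each is used; only x_2 can be 1, hence x_2 = 1.
The 6 still-open variables draw from only 6 values {2, 3, 4, 5, 6, 7}, so each is used; only x_5 can be 2, hence x_5 = 2.
x_1 and x_4 between them cover only {6, 7} — a naked pair. Remove those values from x_3, x_6, x_7.
x_3 must be 4 (only option left). Remove 4 from x_6.
Determined: x_2=1, x_3=4, x_5=2. The other variables each still have more than one consistent value. That makes 3.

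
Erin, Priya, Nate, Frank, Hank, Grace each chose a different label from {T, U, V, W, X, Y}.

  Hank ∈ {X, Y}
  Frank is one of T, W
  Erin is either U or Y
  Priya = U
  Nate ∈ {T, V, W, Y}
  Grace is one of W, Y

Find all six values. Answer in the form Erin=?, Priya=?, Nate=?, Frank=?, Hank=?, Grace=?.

Priya must be U (only option left). So Erin can't be U.
Erin's domain is down to {Y}, so Erin = Y. So Nate, Hank, Grace can't be Y.
Hank must be X (only option left).
Grace has just one choice, so Grace = W. Eliminate W elsewhere: Nate, Frank.
Frank's domain is down to {T}, so Frank = T. So Nate can't be T.
Nate must be V (only option left).

Erin=Y, Priya=U, Nate=V, Frank=T, Hank=X, Grace=W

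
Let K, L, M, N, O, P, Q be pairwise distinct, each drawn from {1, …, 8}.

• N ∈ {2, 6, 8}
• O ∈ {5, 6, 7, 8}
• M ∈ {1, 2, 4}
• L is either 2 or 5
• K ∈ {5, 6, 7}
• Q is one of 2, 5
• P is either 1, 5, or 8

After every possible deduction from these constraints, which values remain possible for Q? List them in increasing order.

The 7 variables together cover exactly {1, 2, 4, 5, 6, 7, 8} — 7 values for 7 variables — and 4 appears only in M's list, so M = 4.
The 6 still-open variables together cover exactly {1, 2, 5, 6, 7, 8} — 6 values for 6 variables — and 1 appears only in P's list, so P = 1.
L and Q share exactly the 2 values {2, 5}; by pigeonhole those values go to them, so strike 2, 5 from K, N, O.
No further eliminations apply; Q can still be any of 2, 5.

2, 5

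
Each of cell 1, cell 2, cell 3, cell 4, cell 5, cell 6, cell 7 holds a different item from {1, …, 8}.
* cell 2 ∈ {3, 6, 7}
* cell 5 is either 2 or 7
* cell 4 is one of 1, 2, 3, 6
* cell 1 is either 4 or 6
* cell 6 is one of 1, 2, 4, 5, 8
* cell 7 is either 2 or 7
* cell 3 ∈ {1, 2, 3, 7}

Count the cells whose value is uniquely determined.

cell 5 and cell 7 share exactly the 2 values {2, 7}; by pigeonhole those values go to them, so strike 2, 7 from cell 2, cell 3, cell 4, cell 6.
cell 2, cell 3, cell 4 share exactly the 3 values {1, 3, 6}; by pigeonhole those values go to them, so strike 1, 3, 6 from cell 1, cell 6.
cell 1 has just one choice, so cell 1 = 4. So cell 6 can't be 4.
Determined: cell 1=4. The other cells each still have more than one consistent value. That makes 1.

1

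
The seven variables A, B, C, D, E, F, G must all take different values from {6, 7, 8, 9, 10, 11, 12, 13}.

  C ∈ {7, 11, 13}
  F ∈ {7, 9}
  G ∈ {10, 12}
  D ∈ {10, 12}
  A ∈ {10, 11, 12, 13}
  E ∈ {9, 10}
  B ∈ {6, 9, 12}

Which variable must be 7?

F

The 7 variables draw from only 7 values {6, 7, 9, 10, 11, 12, 13}, so each is used; only B can be 6, hence B = 6.
D and G share exactly the 2 values {10, 12}; by pigeonhole those values go to them, so strike 10, 12 from A, E.
E must be 9 (only option left). So F can't be 9.
So 7 goes to F.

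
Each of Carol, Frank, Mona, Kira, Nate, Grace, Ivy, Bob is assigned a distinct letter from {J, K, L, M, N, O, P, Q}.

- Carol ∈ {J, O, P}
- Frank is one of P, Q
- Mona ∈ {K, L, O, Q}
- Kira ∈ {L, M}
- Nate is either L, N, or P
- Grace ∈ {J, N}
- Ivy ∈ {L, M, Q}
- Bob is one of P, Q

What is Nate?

N

Among the 8 variables, K fits only Mona (and all 8 values in {J, K, L, M, N, O, P, Q} must be used), so Mona = K.
Among the 7 still-open variables, O fits only Carol (and all 7 values in {J, L, M, N, O, P, Q} must be used), so Carol = O.
Among the 6 still-open variables, J fits only Grace (and all 6 values in {J, L, M, N, P, Q} must be used), so Grace = J.
Among the 5 still-open variables, N fits only Nate (and all 5 values in {L, M, N, P, Q} must be used), so Nate = N.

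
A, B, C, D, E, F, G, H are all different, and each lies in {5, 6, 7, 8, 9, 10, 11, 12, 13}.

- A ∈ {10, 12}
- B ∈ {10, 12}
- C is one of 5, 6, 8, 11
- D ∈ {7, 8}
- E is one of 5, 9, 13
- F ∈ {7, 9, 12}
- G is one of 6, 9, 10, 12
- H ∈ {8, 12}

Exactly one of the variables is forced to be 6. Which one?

A and B between them cover only {10, 12} — a naked pair. Remove those values from F, G, H.
H has just one choice, so H = 8. Remove 8 from C, D.
That leaves D = 7. Strike 7 from F.
F has just one choice, so F = 9. Remove 9 from E, G.
So 6 goes to G.

G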